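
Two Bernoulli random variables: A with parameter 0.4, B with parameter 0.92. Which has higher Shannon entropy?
A

For binary distributions, entropy is maximized at p=0.5 and decreases as p moves toward 0 or 1.

H(A) = H(0.4) = 0.9710 bits
H(B) = H(0.92) = 0.4022 bits

Distribution A (p=0.4) is closer to uniform (p=0.5), so it has higher entropy.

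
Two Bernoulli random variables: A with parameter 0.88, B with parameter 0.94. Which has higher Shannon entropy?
A

For binary distributions, entropy is maximized at p=0.5 and decreases as p moves toward 0 or 1.

H(A) = H(0.88) = 0.5294 bits
H(B) = H(0.94) = 0.3274 bits

Distribution A (p=0.88) is closer to uniform (p=0.5), so it has higher entropy.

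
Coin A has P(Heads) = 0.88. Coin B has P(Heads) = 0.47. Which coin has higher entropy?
B

For binary distributions, entropy is maximized at p=0.5 and decreases as p moves toward 0 or 1.

H(A) = H(0.88) = 0.5294 bits
H(B) = H(0.47) = 0.9974 bits

Distribution B (p=0.47) is closer to uniform (p=0.5), so it has higher entropy.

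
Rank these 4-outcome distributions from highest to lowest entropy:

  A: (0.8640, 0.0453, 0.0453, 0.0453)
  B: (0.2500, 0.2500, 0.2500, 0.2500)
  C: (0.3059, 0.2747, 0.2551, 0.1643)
B > C > A

Key insight: Entropy is maximized by uniform distributions and minimized by concentrated distributions.

- Uniform distributions have maximum entropy log₂(4) = 2.0000 bits
- The more "peaked" or concentrated a distribution, the lower its entropy

Entropies:
  H(A) = 0.7892 bits
  H(B) = 2.0000 bits
  H(C) = 1.9657 bits

Ranking: B > C > A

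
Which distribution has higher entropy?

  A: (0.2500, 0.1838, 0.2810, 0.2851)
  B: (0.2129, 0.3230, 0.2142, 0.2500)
A

Both distributions are close to uniform, making this a harder comparison.

H(A) = 1.9800 bits
H(B) = 1.9778 bits

The distribution closer to uniform has higher entropy.
Answer: A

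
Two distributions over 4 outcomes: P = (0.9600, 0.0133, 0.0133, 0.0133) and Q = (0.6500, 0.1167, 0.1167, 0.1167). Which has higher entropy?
Q

P is highly concentrated on one outcome (96%), making it nearly deterministic. Q spreads its mass more evenly (max 65%). The more spread-out distribution has higher entropy: H(P) ≈ 0.306 bits, H(Q) ≈ 1.489 bits.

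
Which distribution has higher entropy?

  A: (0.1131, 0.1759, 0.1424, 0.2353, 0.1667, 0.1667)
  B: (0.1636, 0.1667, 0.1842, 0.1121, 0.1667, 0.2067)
B

Both distributions are close to uniform, making this a harder comparison.

H(A) = 2.5498 bits
H(B) = 2.5626 bits

The distribution closer to uniform has higher entropy.
Answer: B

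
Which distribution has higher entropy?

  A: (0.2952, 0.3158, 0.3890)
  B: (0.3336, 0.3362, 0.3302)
B

Both distributions are close to uniform, making this a harder comparison.

H(A) = 1.5747 bits
H(B) = 1.5849 bits

The distribution closer to uniform has higher entropy.
Answer: B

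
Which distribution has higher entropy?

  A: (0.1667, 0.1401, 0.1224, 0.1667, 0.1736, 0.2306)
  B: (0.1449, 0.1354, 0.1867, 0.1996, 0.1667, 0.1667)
B

Both distributions are close to uniform, making this a harder comparison.

H(A) = 2.5564 bits
H(B) = 2.5722 bits

The distribution closer to uniform has higher entropy.
Answer: B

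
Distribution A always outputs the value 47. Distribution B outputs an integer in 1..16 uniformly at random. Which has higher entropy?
B

A is deterministic, so H(A) = 0. B is uniform over 16 outcomes, so H(B) = log₂(16) = 4.000 bits. Any distribution with genuine randomness has higher entropy than a deterministic one.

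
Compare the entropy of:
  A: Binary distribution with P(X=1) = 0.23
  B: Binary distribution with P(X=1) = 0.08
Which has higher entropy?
A

For binary distributions, entropy is maximized at p=0.5 and decreases as p moves toward 0 or 1.

H(A) = H(0.23) = 0.7780 bits
H(B) = H(0.08) = 0.4022 bits

Distribution A (p=0.23) is closer to uniform (p=0.5), so it has higher entropy.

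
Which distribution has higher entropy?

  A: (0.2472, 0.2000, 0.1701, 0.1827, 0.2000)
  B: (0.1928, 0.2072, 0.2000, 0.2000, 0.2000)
B

Both distributions are close to uniform, making this a harder comparison.

H(A) = 2.3099 bits
H(B) = 2.3215 bits

The distribution closer to uniform has higher entropy.
Answer: B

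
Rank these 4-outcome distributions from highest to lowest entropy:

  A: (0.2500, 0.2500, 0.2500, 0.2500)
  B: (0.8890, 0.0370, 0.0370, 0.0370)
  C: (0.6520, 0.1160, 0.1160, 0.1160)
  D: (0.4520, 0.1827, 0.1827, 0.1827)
A > D > C > B

Key insight: Entropy is maximized by uniform distributions and minimized by concentrated distributions.

Entropies:
  H(A) = 2.0000 bits
  H(B) = 0.6789 bits
  H(C) = 1.4838 bits
  H(D) = 1.8619 bits

Ranking: A > D > C > B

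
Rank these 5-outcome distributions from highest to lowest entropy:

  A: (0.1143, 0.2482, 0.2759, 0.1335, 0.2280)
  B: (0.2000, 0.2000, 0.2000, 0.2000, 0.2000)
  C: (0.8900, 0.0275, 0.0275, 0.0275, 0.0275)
B > A > C

Key insight: Entropy is maximized by uniform distributions and minimized by concentrated distributions.

- Uniform distributions have maximum entropy log₂(5) = 2.3219 bits
- The more "peaked" or concentrated a distribution, the lower its entropy

Entropies:
  H(A) = 2.2434 bits
  H(B) = 2.3219 bits
  H(C) = 0.7199 bits

Ranking: B > A > C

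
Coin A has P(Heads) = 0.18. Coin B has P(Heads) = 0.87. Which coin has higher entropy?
A

For binary distributions, entropy is maximized at p=0.5 and decreases as p moves toward 0 or 1.

H(A) = H(0.18) = 0.6801 bits
H(B) = H(0.87) = 0.5574 bits

Distribution A (p=0.18) is closer to uniform (p=0.5), so it has higher entropy.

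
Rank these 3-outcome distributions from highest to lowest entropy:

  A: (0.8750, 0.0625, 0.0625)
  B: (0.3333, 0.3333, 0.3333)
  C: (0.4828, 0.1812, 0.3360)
B > C > A

Key insight: Entropy is maximized by uniform distributions and minimized by concentrated distributions.

- Uniform distributions have maximum entropy log₂(3) = 1.5850 bits
- The more "peaked" or concentrated a distribution, the lower its entropy

Entropies:
  H(A) = 0.6686 bits
  H(B) = 1.5850 bits
  H(C) = 1.4823 bits

Ranking: B > C > A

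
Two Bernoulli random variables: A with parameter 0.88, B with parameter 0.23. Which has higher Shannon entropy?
B

For binary distributions, entropy is maximized at p=0.5 and decreases as p moves toward 0 or 1.

H(A) = H(0.88) = 0.5294 bits
H(B) = H(0.23) = 0.7780 bits

Distribution B (p=0.23) is closer to uniform (p=0.5), so it has higher entropy.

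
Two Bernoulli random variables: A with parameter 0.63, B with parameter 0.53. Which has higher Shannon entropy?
B

For binary distributions, entropy is maximized at p=0.5 and decreases as p moves toward 0 or 1.

H(A) = H(0.63) = 0.9507 bits
H(B) = H(0.53) = 0.9974 bits

Distribution B (p=0.53) is closer to uniform (p=0.5), so it has higher entropy.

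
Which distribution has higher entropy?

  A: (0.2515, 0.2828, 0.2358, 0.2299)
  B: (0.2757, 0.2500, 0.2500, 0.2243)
B

Both distributions are close to uniform, making this a harder comparison.

H(A) = 1.9952 bits
H(B) = 1.9962 bits

The distribution closer to uniform has higher entropy.
Answer: B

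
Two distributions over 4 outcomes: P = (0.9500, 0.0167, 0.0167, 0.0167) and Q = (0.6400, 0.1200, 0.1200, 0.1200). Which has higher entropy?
Q

P is highly concentrated on one outcome (95%), making it nearly deterministic. Q spreads its mass more evenly (max 64%). The more spread-out distribution has higher entropy: H(P) ≈ 0.366 bits, H(Q) ≈ 1.513 bits.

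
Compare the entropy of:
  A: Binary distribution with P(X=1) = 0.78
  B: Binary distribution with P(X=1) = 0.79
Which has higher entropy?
A

For binary distributions, entropy is maximized at p=0.5 and decreases as p moves toward 0 or 1.

H(A) = H(0.78) = 0.7602 bits
H(B) = H(0.79) = 0.7415 bits

Distribution A (p=0.78) is closer to uniform (p=0.5), so it has higher entropy.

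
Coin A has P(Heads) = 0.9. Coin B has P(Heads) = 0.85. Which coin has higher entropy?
B

For binary distributions, entropy is maximized at p=0.5 and decreases as p moves toward 0 or 1.

H(A) = H(0.9) = 0.4690 bits
H(B) = H(0.85) = 0.6098 bits

Distribution B (p=0.85) is closer to uniform (p=0.5), so it has higher entropy.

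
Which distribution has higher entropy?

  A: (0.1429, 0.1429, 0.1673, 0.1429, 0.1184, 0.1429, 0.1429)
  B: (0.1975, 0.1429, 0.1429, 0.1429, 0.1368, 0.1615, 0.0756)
A

Both distributions are close to uniform, making this a harder comparison.

H(A) = 2.8013 bits
H(B) = 2.7644 bits

The distribution closer to uniform has higher entropy.
Answer: A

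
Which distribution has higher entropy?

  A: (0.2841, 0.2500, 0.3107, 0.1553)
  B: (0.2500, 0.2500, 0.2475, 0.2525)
B

Both distributions are close to uniform, making this a harder comparison.

H(A) = 1.9570 bits
H(B) = 2.0000 bits

The distribution closer to uniform has higher entropy.
Answer: B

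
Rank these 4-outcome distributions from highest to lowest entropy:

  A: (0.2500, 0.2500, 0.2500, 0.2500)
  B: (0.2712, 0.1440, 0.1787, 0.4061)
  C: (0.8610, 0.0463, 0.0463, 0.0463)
A > B > C

Key insight: Entropy is maximized by uniform distributions and minimized by concentrated distributions.

- Uniform distributions have maximum entropy log₂(4) = 2.0000 bits
- The more "peaked" or concentrated a distribution, the lower its entropy

Entropies:
  H(A) = 2.0000 bits
  H(B) = 1.8851 bits
  H(C) = 0.8019 bits

Ranking: A > B > C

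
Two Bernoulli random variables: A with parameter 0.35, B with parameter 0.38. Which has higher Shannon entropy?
B

For binary distributions, entropy is maximized at p=0.5 and decreases as p moves toward 0 or 1.

H(A) = H(0.35) = 0.9341 bits
H(B) = H(0.38) = 0.9580 bits

Distribution B (p=0.38) is closer to uniform (p=0.5), so it has higher entropy.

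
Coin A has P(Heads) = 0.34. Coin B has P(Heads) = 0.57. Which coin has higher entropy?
B

For binary distributions, entropy is maximized at p=0.5 and decreases as p moves toward 0 or 1.

H(A) = H(0.34) = 0.9248 bits
H(B) = H(0.57) = 0.9858 bits

Distribution B (p=0.57) is closer to uniform (p=0.5), so it has higher entropy.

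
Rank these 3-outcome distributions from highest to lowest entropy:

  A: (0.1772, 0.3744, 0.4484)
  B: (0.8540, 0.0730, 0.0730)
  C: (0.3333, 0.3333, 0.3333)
C > A > B

Key insight: Entropy is maximized by uniform distributions and minimized by concentrated distributions.

- Uniform distributions have maximum entropy log₂(3) = 1.5850 bits
- The more "peaked" or concentrated a distribution, the lower its entropy

Entropies:
  H(A) = 1.4919 bits
  H(B) = 0.7457 bits
  H(C) = 1.5850 bits

Ranking: C > A > B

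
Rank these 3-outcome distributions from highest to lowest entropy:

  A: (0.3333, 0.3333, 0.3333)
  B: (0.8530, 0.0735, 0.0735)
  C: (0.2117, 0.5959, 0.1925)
A > C > B

Key insight: Entropy is maximized by uniform distributions and minimized by concentrated distributions.

- Uniform distributions have maximum entropy log₂(3) = 1.5850 bits
- The more "peaked" or concentrated a distribution, the lower its entropy

Entropies:
  H(A) = 1.5850 bits
  H(B) = 0.7493 bits
  H(C) = 1.3768 bits

Ranking: A > C > B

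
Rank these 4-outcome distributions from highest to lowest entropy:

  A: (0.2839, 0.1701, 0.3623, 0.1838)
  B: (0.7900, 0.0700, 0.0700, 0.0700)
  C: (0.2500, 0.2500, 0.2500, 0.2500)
C > A > B

Key insight: Entropy is maximized by uniform distributions and minimized by concentrated distributions.

- Uniform distributions have maximum entropy log₂(4) = 2.0000 bits
- The more "peaked" or concentrated a distribution, the lower its entropy

Entropies:
  H(A) = 1.9302 bits
  H(B) = 1.0743 bits
  H(C) = 2.0000 bits

Ranking: C > A > B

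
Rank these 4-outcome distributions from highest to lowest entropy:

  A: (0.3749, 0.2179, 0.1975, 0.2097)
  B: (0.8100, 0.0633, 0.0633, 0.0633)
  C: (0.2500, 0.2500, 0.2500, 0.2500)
C > A > B

Key insight: Entropy is maximized by uniform distributions and minimized by concentrated distributions.

- Uniform distributions have maximum entropy log₂(4) = 2.0000 bits
- The more "peaked" or concentrated a distribution, the lower its entropy

Entropies:
  H(A) = 1.9444 bits
  H(B) = 1.0026 bits
  H(C) = 2.0000 bits

Ranking: C > A > B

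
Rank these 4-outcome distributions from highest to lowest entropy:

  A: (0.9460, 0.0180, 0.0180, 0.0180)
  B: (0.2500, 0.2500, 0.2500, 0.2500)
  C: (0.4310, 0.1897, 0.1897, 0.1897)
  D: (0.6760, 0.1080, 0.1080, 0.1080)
B > C > D > A

Key insight: Entropy is maximized by uniform distributions and minimized by concentrated distributions.

Entropies:
  H(A) = 0.3887 bits
  H(B) = 2.0000 bits
  H(C) = 1.8881 bits
  H(D) = 1.4222 bits

Ranking: B > C > D > A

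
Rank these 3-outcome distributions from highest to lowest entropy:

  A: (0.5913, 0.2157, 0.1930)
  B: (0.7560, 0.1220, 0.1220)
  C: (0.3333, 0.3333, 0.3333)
C > A > B

Key insight: Entropy is maximized by uniform distributions and minimized by concentrated distributions.

- Uniform distributions have maximum entropy log₂(3) = 1.5850 bits
- The more "peaked" or concentrated a distribution, the lower its entropy

Entropies:
  H(A) = 1.3836 bits
  H(B) = 1.0456 bits
  H(C) = 1.5850 bits

Ranking: C > A > B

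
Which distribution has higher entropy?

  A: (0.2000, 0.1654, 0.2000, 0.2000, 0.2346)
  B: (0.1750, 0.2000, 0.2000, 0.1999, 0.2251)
B

Both distributions are close to uniform, making this a harder comparison.

H(A) = 2.3133 bits
H(B) = 2.3174 bits

The distribution closer to uniform has higher entropy.
Answer: B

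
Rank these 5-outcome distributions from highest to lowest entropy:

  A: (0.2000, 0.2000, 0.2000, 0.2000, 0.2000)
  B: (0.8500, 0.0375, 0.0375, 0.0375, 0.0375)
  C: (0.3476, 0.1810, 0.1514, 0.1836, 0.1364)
A > C > B

Key insight: Entropy is maximized by uniform distributions and minimized by concentrated distributions.

- Uniform distributions have maximum entropy log₂(5) = 2.3219 bits
- The more "peaked" or concentrated a distribution, the lower its entropy

Entropies:
  H(A) = 2.3219 bits
  H(B) = 0.9098 bits
  H(C) = 2.2296 bits

Ranking: A > C > B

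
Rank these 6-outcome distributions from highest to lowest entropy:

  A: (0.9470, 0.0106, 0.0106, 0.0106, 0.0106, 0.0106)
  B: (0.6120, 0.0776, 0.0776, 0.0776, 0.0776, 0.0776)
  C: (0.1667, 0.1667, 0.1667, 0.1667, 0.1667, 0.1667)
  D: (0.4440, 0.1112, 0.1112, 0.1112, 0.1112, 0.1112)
C > D > B > A

Key insight: Entropy is maximized by uniform distributions and minimized by concentrated distributions.

Entropies:
  H(A) = 0.4221 bits
  H(B) = 1.8644 bits
  H(C) = 2.5850 bits
  H(D) = 2.2819 bits

Ranking: C > D > B > A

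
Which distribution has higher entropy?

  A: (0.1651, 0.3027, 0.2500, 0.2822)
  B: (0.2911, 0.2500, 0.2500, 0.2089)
B

Both distributions are close to uniform, making this a harder comparison.

H(A) = 1.9660 bits
H(B) = 1.9902 bits

The distribution closer to uniform has higher entropy.
Answer: B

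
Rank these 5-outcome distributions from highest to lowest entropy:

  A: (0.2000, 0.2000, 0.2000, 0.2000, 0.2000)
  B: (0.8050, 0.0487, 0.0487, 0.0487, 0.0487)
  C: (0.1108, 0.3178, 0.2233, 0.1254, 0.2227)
A > C > B

Key insight: Entropy is maximized by uniform distributions and minimized by concentrated distributions.

- Uniform distributions have maximum entropy log₂(5) = 2.3219 bits
- The more "peaked" or concentrated a distribution, the lower its entropy

Entropies:
  H(A) = 2.3219 bits
  H(B) = 1.1018 bits
  H(C) = 2.2184 bits

Ranking: A > C > B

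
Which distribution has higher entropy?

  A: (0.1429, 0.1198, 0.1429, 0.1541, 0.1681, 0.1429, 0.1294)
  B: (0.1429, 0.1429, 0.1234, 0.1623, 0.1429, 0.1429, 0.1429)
B

Both distributions are close to uniform, making this a harder comparison.

H(A) = 2.7999 bits
H(B) = 2.8035 bits

The distribution closer to uniform has higher entropy.
Answer: B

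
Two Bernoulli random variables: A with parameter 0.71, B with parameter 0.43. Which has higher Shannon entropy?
B

For binary distributions, entropy is maximized at p=0.5 and decreases as p moves toward 0 or 1.

H(A) = H(0.71) = 0.8687 bits
H(B) = H(0.43) = 0.9858 bits

Distribution B (p=0.43) is closer to uniform (p=0.5), so it has higher entropy.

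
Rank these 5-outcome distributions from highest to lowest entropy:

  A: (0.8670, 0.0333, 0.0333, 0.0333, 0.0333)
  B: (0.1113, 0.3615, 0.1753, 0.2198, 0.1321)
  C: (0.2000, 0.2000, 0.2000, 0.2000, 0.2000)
C > B > A

Key insight: Entropy is maximized by uniform distributions and minimized by concentrated distributions.

- Uniform distributions have maximum entropy log₂(5) = 2.3219 bits
- The more "peaked" or concentrated a distribution, the lower its entropy

Entropies:
  H(A) = 0.8316 bits
  H(B) = 2.1898 bits
  H(C) = 2.3219 bits

Ranking: C > B > A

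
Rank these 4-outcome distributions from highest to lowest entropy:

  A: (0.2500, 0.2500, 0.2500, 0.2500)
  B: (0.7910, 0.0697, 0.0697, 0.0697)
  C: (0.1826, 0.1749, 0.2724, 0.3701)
A > C > B

Key insight: Entropy is maximized by uniform distributions and minimized by concentrated distributions.

- Uniform distributions have maximum entropy log₂(4) = 2.0000 bits
- The more "peaked" or concentrated a distribution, the lower its entropy

Entropies:
  H(A) = 2.0000 bits
  H(B) = 1.0708 bits
  H(C) = 1.9297 bits

Ranking: A > C > B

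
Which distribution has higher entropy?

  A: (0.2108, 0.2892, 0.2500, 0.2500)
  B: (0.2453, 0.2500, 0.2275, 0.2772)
B

Both distributions are close to uniform, making this a harder comparison.

H(A) = 1.9911 bits
H(B) = 1.9964 bits

The distribution closer to uniform has higher entropy.
Answer: B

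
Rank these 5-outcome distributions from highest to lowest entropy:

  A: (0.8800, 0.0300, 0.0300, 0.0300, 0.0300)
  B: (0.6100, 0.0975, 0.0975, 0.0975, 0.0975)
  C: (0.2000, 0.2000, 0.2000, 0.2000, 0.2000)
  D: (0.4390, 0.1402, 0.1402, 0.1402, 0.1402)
C > D > B > A

Key insight: Entropy is maximized by uniform distributions and minimized by concentrated distributions.

Entropies:
  H(A) = 0.7694 bits
  H(B) = 1.7448 bits
  H(C) = 2.3219 bits
  H(D) = 2.1112 bits

Ranking: C > D > B > A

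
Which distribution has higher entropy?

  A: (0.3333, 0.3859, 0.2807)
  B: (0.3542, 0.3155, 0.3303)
B

Both distributions are close to uniform, making this a harder comparison.

H(A) = 1.5729 bits
H(B) = 1.5833 bits

The distribution closer to uniform has higher entropy.
Answer: B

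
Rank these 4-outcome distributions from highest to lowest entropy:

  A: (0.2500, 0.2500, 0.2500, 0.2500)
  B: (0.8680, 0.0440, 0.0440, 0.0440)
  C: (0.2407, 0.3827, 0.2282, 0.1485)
A > C > B

Key insight: Entropy is maximized by uniform distributions and minimized by concentrated distributions.

- Uniform distributions have maximum entropy log₂(4) = 2.0000 bits
- The more "peaked" or concentrated a distribution, the lower its entropy

Entropies:
  H(A) = 2.0000 bits
  H(B) = 0.7721 bits
  H(C) = 1.9199 bits

Ranking: A > C > B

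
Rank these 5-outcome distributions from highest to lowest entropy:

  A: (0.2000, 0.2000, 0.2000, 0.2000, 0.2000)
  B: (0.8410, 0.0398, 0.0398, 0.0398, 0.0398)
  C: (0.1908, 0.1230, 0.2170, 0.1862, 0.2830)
A > C > B

Key insight: Entropy is maximized by uniform distributions and minimized by concentrated distributions.

- Uniform distributions have maximum entropy log₂(5) = 2.3219 bits
- The more "peaked" or concentrated a distribution, the lower its entropy

Entropies:
  H(A) = 2.3219 bits
  H(B) = 0.9499 bits
  H(C) = 2.2731 bits

Ranking: A > C > B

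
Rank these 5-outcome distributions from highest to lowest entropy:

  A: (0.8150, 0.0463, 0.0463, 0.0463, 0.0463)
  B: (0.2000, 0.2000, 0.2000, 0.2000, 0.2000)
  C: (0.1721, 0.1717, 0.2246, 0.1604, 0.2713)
B > C > A

Key insight: Entropy is maximized by uniform distributions and minimized by concentrated distributions.

- Uniform distributions have maximum entropy log₂(5) = 2.3219 bits
- The more "peaked" or concentrated a distribution, the lower its entropy

Entropies:
  H(A) = 1.0609 bits
  H(B) = 2.3219 bits
  H(C) = 2.2913 bits

Ranking: B > C > A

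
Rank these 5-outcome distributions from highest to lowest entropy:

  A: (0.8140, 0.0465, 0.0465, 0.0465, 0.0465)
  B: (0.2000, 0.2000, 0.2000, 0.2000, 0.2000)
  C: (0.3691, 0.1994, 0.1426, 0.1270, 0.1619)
B > C > A

Key insight: Entropy is maximized by uniform distributions and minimized by concentrated distributions.

- Uniform distributions have maximum entropy log₂(5) = 2.3219 bits
- The more "peaked" or concentrated a distribution, the lower its entropy

Entropies:
  H(A) = 1.0650 bits
  H(B) = 2.3219 bits
  H(C) = 2.1987 bits

Ranking: B > C > A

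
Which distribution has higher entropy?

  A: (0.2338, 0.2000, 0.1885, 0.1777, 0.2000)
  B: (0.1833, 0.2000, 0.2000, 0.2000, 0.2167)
B

Both distributions are close to uniform, making this a harder comparison.

H(A) = 2.3157 bits
H(B) = 2.3199 bits

The distribution closer to uniform has higher entropy.
Answer: B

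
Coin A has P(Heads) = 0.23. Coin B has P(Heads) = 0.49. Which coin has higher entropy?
B

For binary distributions, entropy is maximized at p=0.5 and decreases as p moves toward 0 or 1.

H(A) = H(0.23) = 0.7780 bits
H(B) = H(0.49) = 0.9997 bits

Distribution B (p=0.49) is closer to uniform (p=0.5), so it has higher entropy.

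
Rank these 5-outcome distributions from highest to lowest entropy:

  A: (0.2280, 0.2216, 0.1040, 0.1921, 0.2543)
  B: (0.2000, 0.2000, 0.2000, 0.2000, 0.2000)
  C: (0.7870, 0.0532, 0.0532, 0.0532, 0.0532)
B > A > C

Key insight: Entropy is maximized by uniform distributions and minimized by concentrated distributions.

- Uniform distributions have maximum entropy log₂(5) = 2.3219 bits
- The more "peaked" or concentrated a distribution, the lower its entropy

Entropies:
  H(A) = 2.2673 bits
  H(B) = 2.3219 bits
  H(C) = 1.1732 bits

Ranking: B > A > C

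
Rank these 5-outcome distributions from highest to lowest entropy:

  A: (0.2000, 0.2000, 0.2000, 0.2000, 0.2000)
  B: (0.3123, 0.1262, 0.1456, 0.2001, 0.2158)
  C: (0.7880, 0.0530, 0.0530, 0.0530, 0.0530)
A > B > C

Key insight: Entropy is maximized by uniform distributions and minimized by concentrated distributions.

- Uniform distributions have maximum entropy log₂(5) = 2.3219 bits
- The more "peaked" or concentrated a distribution, the lower its entropy

Entropies:
  H(A) = 2.3219 bits
  H(B) = 2.2479 bits
  H(C) = 1.1693 bits

Ranking: A > B > C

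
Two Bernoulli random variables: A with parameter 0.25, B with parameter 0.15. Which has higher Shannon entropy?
A

For binary distributions, entropy is maximized at p=0.5 and decreases as p moves toward 0 or 1.

H(A) = H(0.25) = 0.8113 bits
H(B) = H(0.15) = 0.6098 bits

Distribution A (p=0.25) is closer to uniform (p=0.5), so it has higher entropy.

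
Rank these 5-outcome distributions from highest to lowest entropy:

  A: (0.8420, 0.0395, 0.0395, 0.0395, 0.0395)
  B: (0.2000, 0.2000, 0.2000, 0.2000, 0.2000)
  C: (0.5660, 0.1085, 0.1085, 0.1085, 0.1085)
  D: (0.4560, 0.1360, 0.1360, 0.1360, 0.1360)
B > D > C > A

Key insight: Entropy is maximized by uniform distributions and minimized by concentrated distributions.

Entropies:
  H(A) = 0.9455 bits
  H(B) = 2.3219 bits
  H(C) = 1.8554 bits
  H(D) = 2.0824 bits

Ranking: B > D > C > A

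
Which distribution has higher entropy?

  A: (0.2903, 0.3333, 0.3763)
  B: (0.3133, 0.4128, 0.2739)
A

Both distributions are close to uniform, making this a harder comparison.

H(A) = 1.5769 bits
H(B) = 1.5632 bits

The distribution closer to uniform has higher entropy.
Answer: A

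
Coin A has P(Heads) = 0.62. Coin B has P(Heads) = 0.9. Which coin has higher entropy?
A

For binary distributions, entropy is maximized at p=0.5 and decreases as p moves toward 0 or 1.

H(A) = H(0.62) = 0.9580 bits
H(B) = H(0.9) = 0.4690 bits

Distribution A (p=0.62) is closer to uniform (p=0.5), so it has higher entropy.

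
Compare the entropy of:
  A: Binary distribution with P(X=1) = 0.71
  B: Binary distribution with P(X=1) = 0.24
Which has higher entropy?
A

For binary distributions, entropy is maximized at p=0.5 and decreases as p moves toward 0 or 1.

H(A) = H(0.71) = 0.8687 bits
H(B) = H(0.24) = 0.7950 bits

Distribution A (p=0.71) is closer to uniform (p=0.5), so it has higher entropy.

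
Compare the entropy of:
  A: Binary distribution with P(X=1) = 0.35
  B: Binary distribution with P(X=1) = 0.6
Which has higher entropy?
B

For binary distributions, entropy is maximized at p=0.5 and decreases as p moves toward 0 or 1.

H(A) = H(0.35) = 0.9341 bits
H(B) = H(0.6) = 0.9710 bits

Distribution B (p=0.6) is closer to uniform (p=0.5), so it has higher entropy.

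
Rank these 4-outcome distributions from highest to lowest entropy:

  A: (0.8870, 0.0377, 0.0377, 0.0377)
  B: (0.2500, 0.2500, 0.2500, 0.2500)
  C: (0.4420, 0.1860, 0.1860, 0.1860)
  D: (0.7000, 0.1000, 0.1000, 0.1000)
B > C > D > A

Key insight: Entropy is maximized by uniform distributions and minimized by concentrated distributions.

Entropies:
  H(A) = 0.6880 bits
  H(B) = 2.0000 bits
  H(C) = 1.8747 bits
  H(D) = 1.3568 bits

Ranking: B > C > D > A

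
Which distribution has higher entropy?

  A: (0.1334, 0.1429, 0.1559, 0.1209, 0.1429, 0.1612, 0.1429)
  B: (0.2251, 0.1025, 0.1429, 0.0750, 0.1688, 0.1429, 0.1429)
A

Both distributions are close to uniform, making this a harder comparison.

H(A) = 2.8019 bits
H(B) = 2.7378 bits

The distribution closer to uniform has higher entropy.
Answer: A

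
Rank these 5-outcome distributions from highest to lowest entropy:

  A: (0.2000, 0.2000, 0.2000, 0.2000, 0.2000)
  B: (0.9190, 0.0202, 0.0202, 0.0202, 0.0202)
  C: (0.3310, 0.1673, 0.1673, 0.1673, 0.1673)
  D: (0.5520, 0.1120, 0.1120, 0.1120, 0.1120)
A > C > D > B

Key insight: Entropy is maximized by uniform distributions and minimized by concentrated distributions.

Entropies:
  H(A) = 2.3219 bits
  H(B) = 0.5677 bits
  H(C) = 2.2539 bits
  H(D) = 1.8882 bits

Ranking: A > C > D > B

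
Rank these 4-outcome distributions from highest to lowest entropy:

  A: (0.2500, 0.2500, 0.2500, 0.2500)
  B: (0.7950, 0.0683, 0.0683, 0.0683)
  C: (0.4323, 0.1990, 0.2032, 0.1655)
A > C > B

Key insight: Entropy is maximized by uniform distributions and minimized by concentrated distributions.

- Uniform distributions have maximum entropy log₂(4) = 2.0000 bits
- The more "peaked" or concentrated a distribution, the lower its entropy

Entropies:
  H(A) = 2.0000 bits
  H(B) = 1.0567 bits
  H(C) = 1.8832 bits

Ranking: A > C > B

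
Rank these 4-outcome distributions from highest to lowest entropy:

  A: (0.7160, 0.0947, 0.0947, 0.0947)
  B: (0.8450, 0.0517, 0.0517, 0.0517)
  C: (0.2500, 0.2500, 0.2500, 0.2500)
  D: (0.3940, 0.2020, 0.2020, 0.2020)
C > D > A > B

Key insight: Entropy is maximized by uniform distributions and minimized by concentrated distributions.

Entropies:
  H(A) = 1.3110 bits
  H(B) = 0.8679 bits
  H(C) = 2.0000 bits
  H(D) = 1.9278 bits

Ranking: C > D > A > B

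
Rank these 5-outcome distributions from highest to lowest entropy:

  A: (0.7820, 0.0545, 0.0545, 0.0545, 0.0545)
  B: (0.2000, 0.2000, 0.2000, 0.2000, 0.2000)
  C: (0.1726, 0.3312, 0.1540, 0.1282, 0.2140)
B > C > A

Key insight: Entropy is maximized by uniform distributions and minimized by concentrated distributions.

- Uniform distributions have maximum entropy log₂(5) = 2.3219 bits
- The more "peaked" or concentrated a distribution, the lower its entropy

Entropies:
  H(A) = 1.1925 bits
  H(B) = 2.3219 bits
  H(C) = 2.2371 bits

Ranking: B > C > A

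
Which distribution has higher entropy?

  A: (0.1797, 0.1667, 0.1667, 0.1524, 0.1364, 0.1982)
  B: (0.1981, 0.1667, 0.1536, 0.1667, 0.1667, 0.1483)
B

Both distributions are close to uniform, making this a harder comparison.

H(A) = 2.5751 bits
H(B) = 2.5787 bits

The distribution closer to uniform has higher entropy.
Answer: B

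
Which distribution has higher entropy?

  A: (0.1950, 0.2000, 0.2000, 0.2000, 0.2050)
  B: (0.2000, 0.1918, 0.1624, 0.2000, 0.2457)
A

Both distributions are close to uniform, making this a harder comparison.

H(A) = 2.3217 bits
H(B) = 2.3092 bits

The distribution closer to uniform has higher entropy.
Answer: A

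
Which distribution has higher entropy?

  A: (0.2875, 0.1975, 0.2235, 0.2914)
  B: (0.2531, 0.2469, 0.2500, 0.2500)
B

Both distributions are close to uniform, making this a harder comparison.

H(A) = 1.9808 bits
H(B) = 1.9999 bits

The distribution closer to uniform has higher entropy.
Answer: B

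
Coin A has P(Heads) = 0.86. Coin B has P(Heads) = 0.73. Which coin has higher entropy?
B

For binary distributions, entropy is maximized at p=0.5 and decreases as p moves toward 0 or 1.

H(A) = H(0.86) = 0.5842 bits
H(B) = H(0.73) = 0.8415 bits

Distribution B (p=0.73) is closer to uniform (p=0.5), so it has higher entropy.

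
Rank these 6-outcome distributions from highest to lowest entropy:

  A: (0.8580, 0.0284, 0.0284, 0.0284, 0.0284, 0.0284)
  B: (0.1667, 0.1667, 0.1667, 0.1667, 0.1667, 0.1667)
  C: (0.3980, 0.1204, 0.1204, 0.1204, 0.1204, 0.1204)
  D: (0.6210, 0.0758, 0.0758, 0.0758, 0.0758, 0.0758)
B > C > D > A

Key insight: Entropy is maximized by uniform distributions and minimized by concentrated distributions.

Entropies:
  H(A) = 0.9192 bits
  H(B) = 2.5850 bits
  H(C) = 2.3676 bits
  H(D) = 1.8373 bits

Ranking: B > C > D > A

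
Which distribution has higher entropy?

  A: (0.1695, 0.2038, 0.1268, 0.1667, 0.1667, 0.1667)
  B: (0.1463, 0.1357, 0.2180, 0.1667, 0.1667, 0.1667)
A

Both distributions are close to uniform, making this a harder comparison.

H(A) = 2.5719 bits
H(B) = 2.5683 bits

The distribution closer to uniform has higher entropy.
Answer: A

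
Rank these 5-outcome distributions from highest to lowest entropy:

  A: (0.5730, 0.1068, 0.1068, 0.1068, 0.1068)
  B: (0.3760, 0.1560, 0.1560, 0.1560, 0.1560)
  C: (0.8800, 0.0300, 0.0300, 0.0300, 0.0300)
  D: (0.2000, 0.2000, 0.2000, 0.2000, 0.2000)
D > B > A > C

Key insight: Entropy is maximized by uniform distributions and minimized by concentrated distributions.

Entropies:
  H(A) = 1.8386 bits
  H(B) = 2.2032 bits
  H(C) = 0.7694 bits
  H(D) = 2.3219 bits

Ranking: D > B > A > C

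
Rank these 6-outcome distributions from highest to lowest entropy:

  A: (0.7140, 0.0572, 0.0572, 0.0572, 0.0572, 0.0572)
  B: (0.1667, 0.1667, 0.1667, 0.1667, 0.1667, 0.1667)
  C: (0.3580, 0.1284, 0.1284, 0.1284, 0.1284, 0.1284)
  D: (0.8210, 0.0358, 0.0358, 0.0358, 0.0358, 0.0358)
B > C > A > D

Key insight: Entropy is maximized by uniform distributions and minimized by concentrated distributions.

Entropies:
  H(A) = 1.5276 bits
  H(B) = 2.5850 bits
  H(C) = 2.4317 bits
  H(D) = 1.0935 bits

Ranking: B > C > A > D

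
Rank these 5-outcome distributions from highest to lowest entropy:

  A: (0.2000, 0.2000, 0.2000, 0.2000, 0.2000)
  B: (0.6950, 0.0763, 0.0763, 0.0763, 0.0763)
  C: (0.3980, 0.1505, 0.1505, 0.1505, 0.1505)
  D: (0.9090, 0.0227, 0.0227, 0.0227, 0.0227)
A > C > B > D

Key insight: Entropy is maximized by uniform distributions and minimized by concentrated distributions.

Entropies:
  H(A) = 2.3219 bits
  H(B) = 1.4973 bits
  H(C) = 2.1738 bits
  H(D) = 0.6218 bits

Ranking: A > C > B > D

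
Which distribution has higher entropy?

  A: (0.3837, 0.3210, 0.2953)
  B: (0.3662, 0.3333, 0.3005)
B

Both distributions are close to uniform, making this a harder comparison.

H(A) = 1.5761 bits
H(B) = 1.5803 bits

The distribution closer to uniform has higher entropy.
Answer: B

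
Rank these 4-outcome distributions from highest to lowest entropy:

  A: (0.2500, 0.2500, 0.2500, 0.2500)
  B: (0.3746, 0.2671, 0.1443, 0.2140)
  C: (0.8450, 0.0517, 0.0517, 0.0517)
A > B > C

Key insight: Entropy is maximized by uniform distributions and minimized by concentrated distributions.

- Uniform distributions have maximum entropy log₂(4) = 2.0000 bits
- The more "peaked" or concentrated a distribution, the lower its entropy

Entropies:
  H(A) = 2.0000 bits
  H(B) = 1.9184 bits
  H(C) = 0.8679 bits

Ranking: A > B > C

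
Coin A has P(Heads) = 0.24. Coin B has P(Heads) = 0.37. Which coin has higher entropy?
B

For binary distributions, entropy is maximized at p=0.5 and decreases as p moves toward 0 or 1.

H(A) = H(0.24) = 0.7950 bits
H(B) = H(0.37) = 0.9507 bits

Distribution B (p=0.37) is closer to uniform (p=0.5), so it has higher entropy.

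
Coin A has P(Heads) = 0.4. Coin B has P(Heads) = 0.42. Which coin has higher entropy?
B

For binary distributions, entropy is maximized at p=0.5 and decreases as p moves toward 0 or 1.

H(A) = H(0.4) = 0.9710 bits
H(B) = H(0.42) = 0.9815 bits

Distribution B (p=0.42) is closer to uniform (p=0.5), so it has higher entropy.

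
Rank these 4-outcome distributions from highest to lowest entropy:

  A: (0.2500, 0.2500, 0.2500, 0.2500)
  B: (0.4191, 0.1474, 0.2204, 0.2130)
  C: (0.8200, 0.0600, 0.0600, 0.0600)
A > B > C

Key insight: Entropy is maximized by uniform distributions and minimized by concentrated distributions.

- Uniform distributions have maximum entropy log₂(4) = 2.0000 bits
- The more "peaked" or concentrated a distribution, the lower its entropy

Entropies:
  H(A) = 2.0000 bits
  H(B) = 1.8891 bits
  H(C) = 0.9654 bits

Ranking: A > B > C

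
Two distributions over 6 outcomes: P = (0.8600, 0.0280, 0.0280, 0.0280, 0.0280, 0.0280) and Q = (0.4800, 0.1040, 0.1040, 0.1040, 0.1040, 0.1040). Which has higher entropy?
Q

P is highly concentrated on one outcome (86%), making it nearly deterministic. Q spreads its mass more evenly (max 48%). The more spread-out distribution has higher entropy: H(P) ≈ 0.909 bits, H(Q) ≈ 2.206 bits.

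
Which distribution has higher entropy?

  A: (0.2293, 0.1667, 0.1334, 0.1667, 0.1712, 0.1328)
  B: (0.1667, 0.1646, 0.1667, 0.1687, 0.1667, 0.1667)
B

Both distributions are close to uniform, making this a harder comparison.

H(A) = 2.5592 bits
H(B) = 2.5849 bits

The distribution closer to uniform has higher entropy.
Answer: B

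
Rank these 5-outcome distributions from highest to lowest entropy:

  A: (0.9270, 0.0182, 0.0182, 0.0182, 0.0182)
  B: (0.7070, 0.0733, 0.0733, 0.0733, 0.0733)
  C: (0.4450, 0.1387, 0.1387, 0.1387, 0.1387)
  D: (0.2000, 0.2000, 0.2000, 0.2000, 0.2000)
D > C > B > A

Key insight: Entropy is maximized by uniform distributions and minimized by concentrated distributions.

Entropies:
  H(A) = 0.5230 bits
  H(B) = 1.4586 bits
  H(C) = 2.1013 bits
  H(D) = 2.3219 bits

Ranking: D > C > B > A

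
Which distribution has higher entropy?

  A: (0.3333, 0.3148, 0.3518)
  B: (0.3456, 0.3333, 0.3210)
B

Both distributions are close to uniform, making this a harder comparison.

H(A) = 1.5835 bits
H(B) = 1.5843 bits

The distribution closer to uniform has higher entropy.
Answer: B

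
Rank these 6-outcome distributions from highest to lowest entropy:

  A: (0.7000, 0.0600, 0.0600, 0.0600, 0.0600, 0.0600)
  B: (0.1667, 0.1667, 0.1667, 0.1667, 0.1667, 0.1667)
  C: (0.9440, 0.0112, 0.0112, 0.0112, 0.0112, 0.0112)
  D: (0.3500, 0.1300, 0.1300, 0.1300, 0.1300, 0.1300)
B > D > A > C

Key insight: Entropy is maximized by uniform distributions and minimized by concentrated distributions.

Entropies:
  H(A) = 1.5779 bits
  H(B) = 2.5850 bits
  H(C) = 0.4414 bits
  H(D) = 2.4433 bits

Ranking: B > D > A > C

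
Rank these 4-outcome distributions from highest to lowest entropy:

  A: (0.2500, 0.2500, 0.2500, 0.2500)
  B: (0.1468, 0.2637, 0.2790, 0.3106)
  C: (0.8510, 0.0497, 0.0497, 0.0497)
A > B > C

Key insight: Entropy is maximized by uniform distributions and minimized by concentrated distributions.

- Uniform distributions have maximum entropy log₂(4) = 2.0000 bits
- The more "peaked" or concentrated a distribution, the lower its entropy

Entropies:
  H(A) = 2.0000 bits
  H(B) = 1.9512 bits
  H(C) = 0.8435 bits

Ranking: A > B > C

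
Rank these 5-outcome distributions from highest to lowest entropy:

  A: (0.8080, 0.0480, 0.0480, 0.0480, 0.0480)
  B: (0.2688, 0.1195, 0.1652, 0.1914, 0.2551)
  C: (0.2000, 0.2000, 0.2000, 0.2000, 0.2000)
C > B > A

Key insight: Entropy is maximized by uniform distributions and minimized by concentrated distributions.

- Uniform distributions have maximum entropy log₂(5) = 2.3219 bits
- The more "peaked" or concentrated a distribution, the lower its entropy

Entropies:
  H(A) = 1.0896 bits
  H(B) = 2.2642 bits
  H(C) = 2.3219 bits

Ranking: C > B > A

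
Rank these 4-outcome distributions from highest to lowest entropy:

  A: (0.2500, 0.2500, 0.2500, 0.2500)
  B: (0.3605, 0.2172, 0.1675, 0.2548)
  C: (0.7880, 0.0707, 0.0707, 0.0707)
A > B > C

Key insight: Entropy is maximized by uniform distributions and minimized by concentrated distributions.

- Uniform distributions have maximum entropy log₂(4) = 2.0000 bits
- The more "peaked" or concentrated a distribution, the lower its entropy

Entropies:
  H(A) = 2.0000 bits
  H(B) = 1.9435 bits
  H(C) = 1.0813 bits

Ranking: A > B > C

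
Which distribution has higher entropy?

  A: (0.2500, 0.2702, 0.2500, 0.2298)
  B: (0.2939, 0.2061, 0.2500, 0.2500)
A

Both distributions are close to uniform, making this a harder comparison.

H(A) = 1.9976 bits
H(B) = 1.9888 bits

The distribution closer to uniform has higher entropy.
Answer: A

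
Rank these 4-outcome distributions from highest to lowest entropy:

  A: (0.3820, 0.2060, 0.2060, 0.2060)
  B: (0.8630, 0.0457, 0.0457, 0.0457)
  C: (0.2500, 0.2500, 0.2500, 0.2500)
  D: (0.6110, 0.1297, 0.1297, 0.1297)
C > A > D > B

Key insight: Entropy is maximized by uniform distributions and minimized by concentrated distributions.

Entropies:
  H(A) = 1.9389 bits
  H(B) = 0.7935 bits
  H(C) = 2.0000 bits
  H(D) = 1.5807 bits

Ranking: C > A > D > B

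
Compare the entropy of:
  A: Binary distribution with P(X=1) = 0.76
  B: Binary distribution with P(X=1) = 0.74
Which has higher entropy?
B

For binary distributions, entropy is maximized at p=0.5 and decreases as p moves toward 0 or 1.

H(A) = H(0.76) = 0.7950 bits
H(B) = H(0.74) = 0.8267 bits

Distribution B (p=0.74) is closer to uniform (p=0.5), so it has higher entropy.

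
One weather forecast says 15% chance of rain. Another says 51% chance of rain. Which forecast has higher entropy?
51% forecast

Treat each forecast as a Bernoulli distribution. Binary entropy is maximized at p=0.5 and falls off symmetrically toward 0 or 1. The 51% forecast is closer to 50%, so it is more uncertain. H(15%) ≈ 0.610 bits, H(51%) ≈ 1.000 bits.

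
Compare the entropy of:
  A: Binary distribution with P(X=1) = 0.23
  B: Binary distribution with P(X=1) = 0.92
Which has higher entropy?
A

For binary distributions, entropy is maximized at p=0.5 and decreases as p moves toward 0 or 1.

H(A) = H(0.23) = 0.7780 bits
H(B) = H(0.92) = 0.4022 bits

Distribution A (p=0.23) is closer to uniform (p=0.5), so it has higher entropy.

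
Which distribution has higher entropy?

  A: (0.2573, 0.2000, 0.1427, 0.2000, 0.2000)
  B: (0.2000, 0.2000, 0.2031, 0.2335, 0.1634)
B

Both distributions are close to uniform, making this a harder comparison.

H(A) = 2.2979 bits
H(B) = 2.3129 bits

The distribution closer to uniform has higher entropy.
Answer: B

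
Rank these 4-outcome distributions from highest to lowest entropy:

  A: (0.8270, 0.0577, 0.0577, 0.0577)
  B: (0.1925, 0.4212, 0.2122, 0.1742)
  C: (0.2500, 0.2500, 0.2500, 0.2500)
C > B > A

Key insight: Entropy is maximized by uniform distributions and minimized by concentrated distributions.

- Uniform distributions have maximum entropy log₂(4) = 2.0000 bits
- The more "peaked" or concentrated a distribution, the lower its entropy

Entropies:
  H(A) = 0.9387 bits
  H(B) = 1.8967 bits
  H(C) = 2.0000 bits

Ranking: C > B > A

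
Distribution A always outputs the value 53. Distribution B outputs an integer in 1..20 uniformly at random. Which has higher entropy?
B

A is deterministic, so H(A) = 0. B is uniform over 20 outcomes, so H(B) = log₂(20) = 4.322 bits. Any distribution with genuine randomness has higher entropy than a deterministic one.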